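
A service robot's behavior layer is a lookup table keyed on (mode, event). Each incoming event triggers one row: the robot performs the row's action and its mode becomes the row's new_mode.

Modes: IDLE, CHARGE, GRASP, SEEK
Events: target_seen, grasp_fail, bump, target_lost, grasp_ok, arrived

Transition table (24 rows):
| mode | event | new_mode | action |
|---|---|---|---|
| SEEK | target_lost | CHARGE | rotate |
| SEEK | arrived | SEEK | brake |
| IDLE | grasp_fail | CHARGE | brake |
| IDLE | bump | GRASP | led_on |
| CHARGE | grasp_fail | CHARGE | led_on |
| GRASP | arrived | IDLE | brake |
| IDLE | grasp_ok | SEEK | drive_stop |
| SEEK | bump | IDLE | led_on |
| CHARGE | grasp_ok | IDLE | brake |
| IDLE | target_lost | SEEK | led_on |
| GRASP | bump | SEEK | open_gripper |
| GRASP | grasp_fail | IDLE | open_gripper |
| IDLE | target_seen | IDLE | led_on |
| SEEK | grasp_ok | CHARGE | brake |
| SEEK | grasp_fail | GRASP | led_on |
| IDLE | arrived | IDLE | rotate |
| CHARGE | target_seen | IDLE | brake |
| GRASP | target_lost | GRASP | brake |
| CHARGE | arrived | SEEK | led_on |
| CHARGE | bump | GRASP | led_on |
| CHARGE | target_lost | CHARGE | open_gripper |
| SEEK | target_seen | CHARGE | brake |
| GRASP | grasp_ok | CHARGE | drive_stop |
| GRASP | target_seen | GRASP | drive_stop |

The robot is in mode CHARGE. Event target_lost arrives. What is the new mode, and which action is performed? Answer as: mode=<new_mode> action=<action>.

mode=CHARGE action=open_gripper

current mode = CHARGE; filter table to that mode:
  (CHARGE, grasp_fail) → (CHARGE, led_on)
  (CHARGE, grasp_ok) → (IDLE, brake)
  (CHARGE, target_seen) → (IDLE, brake)
  (CHARGE, arrived) → (SEEK, led_on)
  (CHARGE, bump) → (GRASP, led_on)
  (CHARGE, target_lost) → (CHARGE, open_gripper)  ← event matches
event = target_lost selects (CHARGE, open_gripper)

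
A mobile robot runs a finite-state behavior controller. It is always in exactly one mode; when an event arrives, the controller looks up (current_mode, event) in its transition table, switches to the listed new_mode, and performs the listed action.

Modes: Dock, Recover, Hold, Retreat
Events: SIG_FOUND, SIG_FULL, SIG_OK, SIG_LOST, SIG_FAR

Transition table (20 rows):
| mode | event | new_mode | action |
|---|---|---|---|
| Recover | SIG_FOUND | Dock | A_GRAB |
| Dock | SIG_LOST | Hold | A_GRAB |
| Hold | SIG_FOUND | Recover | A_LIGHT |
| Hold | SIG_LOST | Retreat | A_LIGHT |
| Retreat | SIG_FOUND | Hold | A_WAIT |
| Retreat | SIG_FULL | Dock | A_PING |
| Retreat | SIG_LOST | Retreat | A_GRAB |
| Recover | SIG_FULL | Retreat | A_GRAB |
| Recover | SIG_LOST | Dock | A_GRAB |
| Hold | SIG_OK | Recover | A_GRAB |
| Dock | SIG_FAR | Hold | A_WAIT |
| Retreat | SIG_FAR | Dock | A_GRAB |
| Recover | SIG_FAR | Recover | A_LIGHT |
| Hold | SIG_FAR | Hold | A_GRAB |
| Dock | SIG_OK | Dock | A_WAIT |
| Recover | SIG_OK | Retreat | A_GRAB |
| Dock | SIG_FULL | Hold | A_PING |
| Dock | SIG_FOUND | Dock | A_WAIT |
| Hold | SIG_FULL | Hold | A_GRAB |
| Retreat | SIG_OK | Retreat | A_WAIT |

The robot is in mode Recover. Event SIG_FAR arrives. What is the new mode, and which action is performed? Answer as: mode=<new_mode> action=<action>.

mode=Recover action=A_LIGHT

current mode = Recover; filter table to that mode:
  (Recover, SIG_FOUND) → (Dock, A_GRAB)
  (Recover, SIG_FULL) → (Retreat, A_GRAB)
  (Recover, SIG_LOST) → (Dock, A_GRAB)
  (Recover, SIG_FAR) → (Recover, A_LIGHT)  ← event matches
  (Recover, SIG_OK) → (Retreat, A_GRAB)
event = SIG_FAR selects (Recover, A_LIGHT)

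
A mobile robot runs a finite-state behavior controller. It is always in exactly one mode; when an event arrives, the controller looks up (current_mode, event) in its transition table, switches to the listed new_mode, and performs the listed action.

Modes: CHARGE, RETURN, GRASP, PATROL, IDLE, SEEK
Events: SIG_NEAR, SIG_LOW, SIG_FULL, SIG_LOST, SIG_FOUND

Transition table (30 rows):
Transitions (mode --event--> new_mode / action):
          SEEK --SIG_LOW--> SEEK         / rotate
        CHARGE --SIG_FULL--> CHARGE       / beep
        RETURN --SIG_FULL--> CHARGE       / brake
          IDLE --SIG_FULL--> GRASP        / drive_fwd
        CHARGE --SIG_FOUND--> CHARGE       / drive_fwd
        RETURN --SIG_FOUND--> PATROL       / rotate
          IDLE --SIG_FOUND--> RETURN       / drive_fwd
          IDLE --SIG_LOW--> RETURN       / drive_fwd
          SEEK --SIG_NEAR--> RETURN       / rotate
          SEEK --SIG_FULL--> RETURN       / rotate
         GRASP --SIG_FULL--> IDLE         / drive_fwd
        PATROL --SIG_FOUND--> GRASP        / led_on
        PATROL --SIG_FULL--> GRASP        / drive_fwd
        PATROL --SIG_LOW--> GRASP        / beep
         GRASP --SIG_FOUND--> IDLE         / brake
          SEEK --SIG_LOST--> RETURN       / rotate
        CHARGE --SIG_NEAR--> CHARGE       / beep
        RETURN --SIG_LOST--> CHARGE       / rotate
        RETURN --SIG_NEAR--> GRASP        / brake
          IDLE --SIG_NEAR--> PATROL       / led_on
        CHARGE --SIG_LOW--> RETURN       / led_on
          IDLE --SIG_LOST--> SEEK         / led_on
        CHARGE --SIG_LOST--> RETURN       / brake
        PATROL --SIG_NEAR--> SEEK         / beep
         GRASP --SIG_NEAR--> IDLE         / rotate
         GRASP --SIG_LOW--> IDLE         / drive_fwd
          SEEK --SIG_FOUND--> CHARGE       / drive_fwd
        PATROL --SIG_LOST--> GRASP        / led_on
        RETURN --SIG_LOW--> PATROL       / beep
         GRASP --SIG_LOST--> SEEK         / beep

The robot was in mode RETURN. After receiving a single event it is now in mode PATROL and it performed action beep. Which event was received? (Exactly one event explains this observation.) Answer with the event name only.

try SIG_NEAR: (RETURN, SIG_NEAR) → (GRASP, brake)
try SIG_LOW: (RETURN, SIG_LOW) → (PATROL, beep)  ← matches
try SIG_FULL: (RETURN, SIG_FULL) → (CHARGE, brake)
try SIG_LOST: (RETURN, SIG_LOST) → (CHARGE, rotate)
try SIG_FOUND: (RETURN, SIG_FOUND) → (PATROL, rotate)

SIG_LOW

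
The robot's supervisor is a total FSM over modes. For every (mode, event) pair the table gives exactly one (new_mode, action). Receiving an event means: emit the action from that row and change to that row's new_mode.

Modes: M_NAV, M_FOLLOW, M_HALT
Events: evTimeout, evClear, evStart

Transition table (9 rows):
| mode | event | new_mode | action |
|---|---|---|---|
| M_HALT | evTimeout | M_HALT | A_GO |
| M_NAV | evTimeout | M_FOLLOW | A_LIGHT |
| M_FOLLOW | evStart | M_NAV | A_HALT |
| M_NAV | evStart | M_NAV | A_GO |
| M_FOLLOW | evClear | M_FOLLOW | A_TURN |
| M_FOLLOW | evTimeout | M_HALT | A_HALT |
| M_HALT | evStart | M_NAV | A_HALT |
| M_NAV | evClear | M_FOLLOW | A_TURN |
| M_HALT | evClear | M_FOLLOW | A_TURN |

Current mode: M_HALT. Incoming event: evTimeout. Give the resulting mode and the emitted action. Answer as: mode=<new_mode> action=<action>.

mode=M_HALT action=A_GO

current mode = M_HALT; filter table to that mode:
  (M_HALT, evTimeout) → (M_HALT, A_GO)  ← event matches
  (M_HALT, evStart) → (M_NAV, A_HALT)
  (M_HALT, evClear) → (M_FOLLOW, A_TURN)
event = evTimeout selects (M_HALT, A_GO)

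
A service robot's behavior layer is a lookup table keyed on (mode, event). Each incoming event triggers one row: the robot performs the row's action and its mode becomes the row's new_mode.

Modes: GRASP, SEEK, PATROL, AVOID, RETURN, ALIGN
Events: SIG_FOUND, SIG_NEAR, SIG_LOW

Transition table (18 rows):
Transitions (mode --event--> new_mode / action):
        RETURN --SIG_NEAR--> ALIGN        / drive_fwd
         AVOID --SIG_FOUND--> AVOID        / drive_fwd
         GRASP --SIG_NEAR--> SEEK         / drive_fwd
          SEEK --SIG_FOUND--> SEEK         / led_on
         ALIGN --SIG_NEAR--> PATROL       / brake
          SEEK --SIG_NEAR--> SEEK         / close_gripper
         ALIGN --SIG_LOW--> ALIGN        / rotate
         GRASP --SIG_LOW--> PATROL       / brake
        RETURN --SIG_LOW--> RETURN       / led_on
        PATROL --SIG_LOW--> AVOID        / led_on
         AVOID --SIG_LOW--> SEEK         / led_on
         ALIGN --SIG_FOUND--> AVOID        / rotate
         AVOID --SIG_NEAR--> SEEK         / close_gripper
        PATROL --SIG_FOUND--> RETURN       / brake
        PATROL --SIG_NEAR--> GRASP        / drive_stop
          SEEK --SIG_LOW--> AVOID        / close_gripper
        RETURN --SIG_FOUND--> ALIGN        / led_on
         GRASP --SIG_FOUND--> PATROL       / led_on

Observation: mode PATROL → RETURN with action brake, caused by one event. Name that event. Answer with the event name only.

SIG_FOUND

try SIG_FOUND: (PATROL, SIG_FOUND) → (RETURN, brake)  ← matches
try SIG_NEAR: (PATROL, SIG_NEAR) → (GRASP, drive_stop)
try SIG_LOW: (PATROL, SIG_LOW) → (AVOID, led_on)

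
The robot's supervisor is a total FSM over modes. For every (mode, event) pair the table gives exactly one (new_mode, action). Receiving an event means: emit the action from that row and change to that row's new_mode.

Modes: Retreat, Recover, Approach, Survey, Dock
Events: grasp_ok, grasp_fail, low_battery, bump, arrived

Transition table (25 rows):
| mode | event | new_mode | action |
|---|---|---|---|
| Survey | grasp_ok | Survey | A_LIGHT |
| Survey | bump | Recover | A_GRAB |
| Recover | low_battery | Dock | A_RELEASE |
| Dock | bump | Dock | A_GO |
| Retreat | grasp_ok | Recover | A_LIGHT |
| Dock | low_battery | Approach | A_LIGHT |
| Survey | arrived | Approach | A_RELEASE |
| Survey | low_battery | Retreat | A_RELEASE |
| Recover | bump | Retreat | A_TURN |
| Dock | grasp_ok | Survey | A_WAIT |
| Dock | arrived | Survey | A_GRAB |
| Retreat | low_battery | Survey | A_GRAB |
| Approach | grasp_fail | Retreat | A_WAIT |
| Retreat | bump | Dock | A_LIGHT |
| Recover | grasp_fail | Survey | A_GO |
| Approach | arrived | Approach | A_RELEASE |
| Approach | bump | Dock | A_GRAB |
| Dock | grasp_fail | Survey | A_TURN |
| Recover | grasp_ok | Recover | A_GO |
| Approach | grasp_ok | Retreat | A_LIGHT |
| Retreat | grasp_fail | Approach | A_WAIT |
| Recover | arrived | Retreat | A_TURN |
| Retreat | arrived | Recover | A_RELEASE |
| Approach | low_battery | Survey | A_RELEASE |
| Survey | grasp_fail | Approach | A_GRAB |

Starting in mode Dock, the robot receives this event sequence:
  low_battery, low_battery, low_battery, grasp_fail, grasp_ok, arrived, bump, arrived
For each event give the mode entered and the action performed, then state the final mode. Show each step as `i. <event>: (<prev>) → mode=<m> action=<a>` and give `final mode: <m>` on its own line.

1. low_battery: (Dock) → mode=Approach action=A_LIGHT
2. low_battery: (Approach) → mode=Survey action=A_RELEASE
3. low_battery: (Survey) → mode=Retreat action=A_RELEASE
4. grasp_fail: (Retreat) → mode=Approach action=A_WAIT
5. grasp_ok: (Approach) → mode=Retreat action=A_LIGHT
6. arrived: (Retreat) → mode=Recover action=A_RELEASE
7. bump: (Recover) → mode=Retreat action=A_TURN
8. arrived: (Retreat) → mode=Recover action=A_RELEASE

final mode: Recover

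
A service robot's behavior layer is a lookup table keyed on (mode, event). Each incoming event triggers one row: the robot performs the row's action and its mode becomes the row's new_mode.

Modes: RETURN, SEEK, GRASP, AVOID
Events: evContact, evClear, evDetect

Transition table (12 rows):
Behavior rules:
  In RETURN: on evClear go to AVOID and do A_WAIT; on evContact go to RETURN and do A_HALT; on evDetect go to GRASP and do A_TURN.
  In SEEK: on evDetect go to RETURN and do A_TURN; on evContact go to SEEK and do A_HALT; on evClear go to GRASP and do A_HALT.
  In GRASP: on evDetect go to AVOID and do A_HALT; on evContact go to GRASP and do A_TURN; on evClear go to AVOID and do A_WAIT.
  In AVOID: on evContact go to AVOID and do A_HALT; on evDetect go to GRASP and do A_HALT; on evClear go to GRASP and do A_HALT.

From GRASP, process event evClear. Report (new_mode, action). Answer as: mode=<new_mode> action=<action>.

current mode = GRASP; filter table to that mode:
  (GRASP, evDetect) → (AVOID, A_HALT)
  (GRASP, evContact) → (GRASP, A_TURN)
  (GRASP, evClear) → (AVOID, A_WAIT)  ← event matches
event = evClear selects (AVOID, A_WAIT)

mode=AVOID action=A_WAIT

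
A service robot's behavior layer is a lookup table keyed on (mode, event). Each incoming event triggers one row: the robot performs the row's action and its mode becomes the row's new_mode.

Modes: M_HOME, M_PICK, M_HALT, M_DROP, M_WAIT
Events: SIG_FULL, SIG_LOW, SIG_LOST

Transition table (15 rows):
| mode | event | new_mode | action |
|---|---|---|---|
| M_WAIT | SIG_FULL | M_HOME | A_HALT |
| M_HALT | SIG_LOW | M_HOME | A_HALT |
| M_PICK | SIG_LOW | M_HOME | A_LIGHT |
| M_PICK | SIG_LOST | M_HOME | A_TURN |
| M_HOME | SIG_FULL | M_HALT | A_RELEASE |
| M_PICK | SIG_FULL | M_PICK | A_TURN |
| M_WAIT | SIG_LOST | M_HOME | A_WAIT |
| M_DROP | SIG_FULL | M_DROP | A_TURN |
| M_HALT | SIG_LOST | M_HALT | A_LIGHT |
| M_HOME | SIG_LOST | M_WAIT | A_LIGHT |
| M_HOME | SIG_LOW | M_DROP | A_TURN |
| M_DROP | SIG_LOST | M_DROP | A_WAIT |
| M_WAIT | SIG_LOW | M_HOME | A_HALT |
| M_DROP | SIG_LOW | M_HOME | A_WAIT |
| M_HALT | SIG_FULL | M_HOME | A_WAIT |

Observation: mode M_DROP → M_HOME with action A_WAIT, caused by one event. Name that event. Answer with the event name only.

SIG_LOW

try SIG_FULL: (M_DROP, SIG_FULL) → (M_DROP, A_TURN)
try SIG_LOW: (M_DROP, SIG_LOW) → (M_HOME, A_WAIT)  ← matches
try SIG_LOST: (M_DROP, SIG_LOST) → (M_DROP, A_WAIT)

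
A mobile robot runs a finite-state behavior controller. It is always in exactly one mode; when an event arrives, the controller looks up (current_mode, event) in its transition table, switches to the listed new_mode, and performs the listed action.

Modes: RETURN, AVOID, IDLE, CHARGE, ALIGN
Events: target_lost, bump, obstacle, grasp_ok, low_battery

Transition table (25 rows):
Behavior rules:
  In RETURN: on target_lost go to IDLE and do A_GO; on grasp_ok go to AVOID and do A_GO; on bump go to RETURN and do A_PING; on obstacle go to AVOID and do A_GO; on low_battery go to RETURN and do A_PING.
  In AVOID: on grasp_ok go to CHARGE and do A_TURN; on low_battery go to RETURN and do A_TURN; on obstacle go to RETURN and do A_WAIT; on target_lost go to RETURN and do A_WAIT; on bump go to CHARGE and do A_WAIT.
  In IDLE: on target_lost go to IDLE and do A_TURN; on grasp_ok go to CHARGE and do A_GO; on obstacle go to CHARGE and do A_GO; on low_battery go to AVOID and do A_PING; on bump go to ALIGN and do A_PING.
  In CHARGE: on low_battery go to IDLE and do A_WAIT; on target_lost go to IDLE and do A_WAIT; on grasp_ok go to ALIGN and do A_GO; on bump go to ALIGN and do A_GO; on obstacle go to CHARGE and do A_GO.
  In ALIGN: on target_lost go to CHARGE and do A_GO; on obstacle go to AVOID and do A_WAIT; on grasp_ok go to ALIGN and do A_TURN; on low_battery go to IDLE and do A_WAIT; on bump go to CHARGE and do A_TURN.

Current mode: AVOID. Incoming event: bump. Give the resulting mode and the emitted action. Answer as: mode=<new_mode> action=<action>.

mode=CHARGE action=A_WAIT

current mode = AVOID; filter table to that mode:
  (AVOID, grasp_ok) → (CHARGE, A_TURN)
  (AVOID, low_battery) → (RETURN, A_TURN)
  (AVOID, obstacle) → (RETURN, A_WAIT)
  (AVOID, target_lost) → (RETURN, A_WAIT)
  (AVOID, bump) → (CHARGE, A_WAIT)  ← event matches
event = bump selects (CHARGE, A_WAIT)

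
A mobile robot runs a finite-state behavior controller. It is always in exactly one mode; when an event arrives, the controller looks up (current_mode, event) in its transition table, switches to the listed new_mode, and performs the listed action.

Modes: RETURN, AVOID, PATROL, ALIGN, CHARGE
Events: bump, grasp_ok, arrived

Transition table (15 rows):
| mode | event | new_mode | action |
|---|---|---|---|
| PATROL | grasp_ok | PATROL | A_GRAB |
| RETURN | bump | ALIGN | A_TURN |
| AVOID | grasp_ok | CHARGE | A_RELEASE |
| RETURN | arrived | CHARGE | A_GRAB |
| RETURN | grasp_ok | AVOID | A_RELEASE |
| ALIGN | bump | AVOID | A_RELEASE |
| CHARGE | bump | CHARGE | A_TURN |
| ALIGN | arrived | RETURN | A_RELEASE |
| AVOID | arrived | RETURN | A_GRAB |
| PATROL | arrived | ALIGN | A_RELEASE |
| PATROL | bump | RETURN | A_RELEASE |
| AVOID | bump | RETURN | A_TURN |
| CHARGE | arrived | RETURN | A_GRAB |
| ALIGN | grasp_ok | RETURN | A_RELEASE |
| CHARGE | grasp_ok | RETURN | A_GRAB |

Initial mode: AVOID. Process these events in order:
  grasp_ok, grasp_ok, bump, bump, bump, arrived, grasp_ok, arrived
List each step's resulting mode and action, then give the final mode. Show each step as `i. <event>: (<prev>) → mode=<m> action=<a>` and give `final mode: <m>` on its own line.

1. grasp_ok: (AVOID) → mode=CHARGE action=A_RELEASE
2. grasp_ok: (CHARGE) → mode=RETURN action=A_GRAB
3. bump: (RETURN) → mode=ALIGN action=A_TURN
4. bump: (ALIGN) → mode=AVOID action=A_RELEASE
5. bump: (AVOID) → mode=RETURN action=A_TURN
6. arrived: (RETURN) → mode=CHARGE action=A_GRAB
7. grasp_ok: (CHARGE) → mode=RETURN action=A_GRAB
8. arrived: (RETURN) → mode=CHARGE action=A_GRAB

final mode: CHARGE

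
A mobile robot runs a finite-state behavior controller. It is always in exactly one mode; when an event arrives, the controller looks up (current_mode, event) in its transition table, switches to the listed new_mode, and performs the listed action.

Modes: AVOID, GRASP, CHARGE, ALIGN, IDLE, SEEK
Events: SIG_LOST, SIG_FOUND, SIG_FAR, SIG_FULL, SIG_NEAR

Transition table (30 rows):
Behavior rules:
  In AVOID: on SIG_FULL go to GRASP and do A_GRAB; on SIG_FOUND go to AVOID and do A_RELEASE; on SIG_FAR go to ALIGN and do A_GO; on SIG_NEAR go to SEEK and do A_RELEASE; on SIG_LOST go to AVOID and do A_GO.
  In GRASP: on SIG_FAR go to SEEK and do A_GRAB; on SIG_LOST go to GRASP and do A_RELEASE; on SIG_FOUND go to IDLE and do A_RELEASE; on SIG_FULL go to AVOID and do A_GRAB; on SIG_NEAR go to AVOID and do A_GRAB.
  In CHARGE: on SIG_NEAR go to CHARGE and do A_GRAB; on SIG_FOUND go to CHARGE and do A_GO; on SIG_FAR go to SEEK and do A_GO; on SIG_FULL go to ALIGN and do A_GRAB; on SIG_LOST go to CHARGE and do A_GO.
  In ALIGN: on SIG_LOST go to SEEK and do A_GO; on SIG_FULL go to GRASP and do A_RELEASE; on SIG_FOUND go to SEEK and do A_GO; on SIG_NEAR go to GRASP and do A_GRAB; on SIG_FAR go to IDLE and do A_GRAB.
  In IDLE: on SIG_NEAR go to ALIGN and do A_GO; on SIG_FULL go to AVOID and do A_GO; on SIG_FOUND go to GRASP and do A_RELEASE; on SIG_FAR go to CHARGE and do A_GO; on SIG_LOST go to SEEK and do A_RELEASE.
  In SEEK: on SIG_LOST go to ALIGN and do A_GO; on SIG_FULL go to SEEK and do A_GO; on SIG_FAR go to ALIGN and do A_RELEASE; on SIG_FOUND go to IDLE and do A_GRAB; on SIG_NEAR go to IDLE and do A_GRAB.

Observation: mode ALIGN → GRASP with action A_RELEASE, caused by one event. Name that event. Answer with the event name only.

try SIG_LOST: (ALIGN, SIG_LOST) → (SEEK, A_GO)
try SIG_FOUND: (ALIGN, SIG_FOUND) → (SEEK, A_GO)
try SIG_FAR: (ALIGN, SIG_FAR) → (IDLE, A_GRAB)
try SIG_FULL: (ALIGN, SIG_FULL) → (GRASP, A_RELEASE)  ← matches
try SIG_NEAR: (ALIGN, SIG_NEAR) → (GRASP, A_GRAB)

SIG_FULL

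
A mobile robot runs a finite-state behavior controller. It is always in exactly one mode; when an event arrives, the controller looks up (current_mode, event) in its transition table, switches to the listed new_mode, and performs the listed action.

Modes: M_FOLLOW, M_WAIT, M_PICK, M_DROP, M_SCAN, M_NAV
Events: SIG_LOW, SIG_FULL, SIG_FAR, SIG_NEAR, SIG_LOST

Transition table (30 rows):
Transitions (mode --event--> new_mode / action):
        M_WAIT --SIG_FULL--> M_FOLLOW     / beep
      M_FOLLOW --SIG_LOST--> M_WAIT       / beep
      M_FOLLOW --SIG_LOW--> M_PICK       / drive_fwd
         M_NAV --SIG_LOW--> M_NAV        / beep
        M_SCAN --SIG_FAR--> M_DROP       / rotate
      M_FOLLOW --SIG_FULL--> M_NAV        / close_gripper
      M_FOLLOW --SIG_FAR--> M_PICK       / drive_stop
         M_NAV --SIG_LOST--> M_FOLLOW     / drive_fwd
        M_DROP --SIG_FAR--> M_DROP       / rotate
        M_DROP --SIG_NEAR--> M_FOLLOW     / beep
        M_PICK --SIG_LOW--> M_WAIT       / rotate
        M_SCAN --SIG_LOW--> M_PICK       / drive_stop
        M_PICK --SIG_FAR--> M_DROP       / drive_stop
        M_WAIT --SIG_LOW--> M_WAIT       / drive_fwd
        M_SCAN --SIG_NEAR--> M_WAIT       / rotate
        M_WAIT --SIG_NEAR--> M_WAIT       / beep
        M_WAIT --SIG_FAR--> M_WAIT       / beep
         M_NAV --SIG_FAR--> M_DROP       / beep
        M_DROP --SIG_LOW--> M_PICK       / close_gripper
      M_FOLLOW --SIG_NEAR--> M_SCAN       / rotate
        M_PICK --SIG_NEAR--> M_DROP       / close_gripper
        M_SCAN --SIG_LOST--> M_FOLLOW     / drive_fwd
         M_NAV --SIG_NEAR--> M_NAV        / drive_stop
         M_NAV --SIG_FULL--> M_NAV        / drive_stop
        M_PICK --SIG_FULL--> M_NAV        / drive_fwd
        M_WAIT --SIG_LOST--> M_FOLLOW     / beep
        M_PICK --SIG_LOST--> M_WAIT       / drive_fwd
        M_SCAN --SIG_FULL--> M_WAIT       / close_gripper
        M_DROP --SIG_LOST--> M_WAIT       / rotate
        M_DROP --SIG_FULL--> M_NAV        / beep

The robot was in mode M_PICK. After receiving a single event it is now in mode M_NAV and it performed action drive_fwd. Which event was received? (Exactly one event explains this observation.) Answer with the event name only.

try SIG_LOW: (M_PICK, SIG_LOW) → (M_WAIT, rotate)
try SIG_FULL: (M_PICK, SIG_FULL) → (M_NAV, drive_fwd)  ← matches
try SIG_FAR: (M_PICK, SIG_FAR) → (M_DROP, drive_stop)
try SIG_NEAR: (M_PICK, SIG_NEAR) → (M_DROP, close_gripper)
try SIG_LOST: (M_PICK, SIG_LOST) → (M_WAIT, drive_fwd)

SIG_FULL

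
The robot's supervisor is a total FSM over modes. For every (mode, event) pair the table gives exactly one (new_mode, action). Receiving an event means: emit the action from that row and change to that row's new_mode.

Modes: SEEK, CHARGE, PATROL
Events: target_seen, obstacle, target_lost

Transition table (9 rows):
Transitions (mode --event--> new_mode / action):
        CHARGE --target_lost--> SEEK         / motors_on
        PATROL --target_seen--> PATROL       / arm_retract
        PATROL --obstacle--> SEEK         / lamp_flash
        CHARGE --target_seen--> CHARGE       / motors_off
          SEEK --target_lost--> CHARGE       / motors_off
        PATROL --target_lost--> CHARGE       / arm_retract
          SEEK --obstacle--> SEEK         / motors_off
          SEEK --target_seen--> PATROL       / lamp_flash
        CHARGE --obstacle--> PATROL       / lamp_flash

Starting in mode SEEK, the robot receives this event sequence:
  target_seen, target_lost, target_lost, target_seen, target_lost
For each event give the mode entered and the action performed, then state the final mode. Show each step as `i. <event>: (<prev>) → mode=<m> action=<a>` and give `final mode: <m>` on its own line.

1. target_seen: (SEEK) → mode=PATROL action=lamp_flash
2. target_lost: (PATROL) → mode=CHARGE action=arm_retract
3. target_lost: (CHARGE) → mode=SEEK action=motors_on
4. target_seen: (SEEK) → mode=PATROL action=lamp_flash
5. target_lost: (PATROL) → mode=CHARGE action=arm_retract

final mode: CHARGE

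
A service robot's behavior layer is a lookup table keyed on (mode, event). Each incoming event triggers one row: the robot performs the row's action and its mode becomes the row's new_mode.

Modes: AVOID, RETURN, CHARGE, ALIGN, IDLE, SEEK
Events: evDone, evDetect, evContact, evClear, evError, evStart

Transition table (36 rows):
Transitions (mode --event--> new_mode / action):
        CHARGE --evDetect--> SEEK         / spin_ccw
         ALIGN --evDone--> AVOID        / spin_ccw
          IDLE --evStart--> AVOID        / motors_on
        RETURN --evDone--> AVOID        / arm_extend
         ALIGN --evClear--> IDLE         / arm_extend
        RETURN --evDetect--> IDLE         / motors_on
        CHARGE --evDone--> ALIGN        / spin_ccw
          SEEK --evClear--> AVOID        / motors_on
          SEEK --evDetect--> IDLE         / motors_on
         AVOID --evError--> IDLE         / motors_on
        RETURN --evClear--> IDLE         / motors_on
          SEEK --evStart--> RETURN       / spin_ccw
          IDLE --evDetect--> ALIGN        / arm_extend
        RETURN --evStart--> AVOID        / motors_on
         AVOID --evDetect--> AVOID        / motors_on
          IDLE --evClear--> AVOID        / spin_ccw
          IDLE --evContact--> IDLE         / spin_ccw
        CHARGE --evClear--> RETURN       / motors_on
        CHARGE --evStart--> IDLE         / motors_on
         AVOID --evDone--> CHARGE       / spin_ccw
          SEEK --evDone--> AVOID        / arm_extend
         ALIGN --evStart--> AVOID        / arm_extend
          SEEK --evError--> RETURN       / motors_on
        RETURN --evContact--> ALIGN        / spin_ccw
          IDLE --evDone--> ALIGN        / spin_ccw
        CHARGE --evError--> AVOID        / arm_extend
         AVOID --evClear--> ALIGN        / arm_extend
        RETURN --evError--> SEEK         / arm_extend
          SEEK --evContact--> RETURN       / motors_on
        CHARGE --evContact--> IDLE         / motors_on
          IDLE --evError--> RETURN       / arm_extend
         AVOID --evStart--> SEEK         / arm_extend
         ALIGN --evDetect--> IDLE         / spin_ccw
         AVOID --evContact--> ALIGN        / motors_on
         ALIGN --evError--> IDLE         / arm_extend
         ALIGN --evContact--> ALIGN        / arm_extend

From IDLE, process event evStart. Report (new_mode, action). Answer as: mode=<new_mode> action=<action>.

mode=AVOID action=motors_on

current mode = IDLE; filter table to that mode:
  (IDLE, evStart) → (AVOID, motors_on)  ← event matches
  (IDLE, evDetect) → (ALIGN, arm_extend)
  (IDLE, evClear) → (AVOID, spin_ccw)
  (IDLE, evContact) → (IDLE, spin_ccw)
  (IDLE, evDone) → (ALIGN, spin_ccw)
  (IDLE, evError) → (RETURN, arm_extend)
event = evStart selects (AVOID, motors_on)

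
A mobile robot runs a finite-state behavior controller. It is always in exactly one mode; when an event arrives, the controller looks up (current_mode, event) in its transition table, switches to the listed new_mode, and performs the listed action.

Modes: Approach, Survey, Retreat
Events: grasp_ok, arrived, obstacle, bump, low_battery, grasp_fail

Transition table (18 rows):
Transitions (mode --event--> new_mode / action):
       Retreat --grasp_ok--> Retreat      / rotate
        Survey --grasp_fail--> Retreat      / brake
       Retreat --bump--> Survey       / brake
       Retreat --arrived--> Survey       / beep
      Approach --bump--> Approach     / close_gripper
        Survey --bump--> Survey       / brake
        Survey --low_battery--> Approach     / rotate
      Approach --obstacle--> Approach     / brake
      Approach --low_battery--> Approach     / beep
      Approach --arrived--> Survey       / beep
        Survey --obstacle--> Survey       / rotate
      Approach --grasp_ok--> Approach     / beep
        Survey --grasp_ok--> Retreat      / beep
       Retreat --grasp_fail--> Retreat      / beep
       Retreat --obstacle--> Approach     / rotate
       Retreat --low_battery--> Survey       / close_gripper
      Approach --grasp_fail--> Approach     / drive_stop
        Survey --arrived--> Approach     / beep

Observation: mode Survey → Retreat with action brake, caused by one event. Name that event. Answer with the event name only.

grasp_fail

try grasp_ok: (Survey, grasp_ok) → (Retreat, beep)
try arrived: (Survey, arrived) → (Approach, beep)
try obstacle: (Survey, obstacle) → (Survey, rotate)
try bump: (Survey, bump) → (Survey, brake)
try low_battery: (Survey, low_battery) → (Approach, rotate)
try grasp_fail: (Survey, grasp_fail) → (Retreat, brake)  ← matches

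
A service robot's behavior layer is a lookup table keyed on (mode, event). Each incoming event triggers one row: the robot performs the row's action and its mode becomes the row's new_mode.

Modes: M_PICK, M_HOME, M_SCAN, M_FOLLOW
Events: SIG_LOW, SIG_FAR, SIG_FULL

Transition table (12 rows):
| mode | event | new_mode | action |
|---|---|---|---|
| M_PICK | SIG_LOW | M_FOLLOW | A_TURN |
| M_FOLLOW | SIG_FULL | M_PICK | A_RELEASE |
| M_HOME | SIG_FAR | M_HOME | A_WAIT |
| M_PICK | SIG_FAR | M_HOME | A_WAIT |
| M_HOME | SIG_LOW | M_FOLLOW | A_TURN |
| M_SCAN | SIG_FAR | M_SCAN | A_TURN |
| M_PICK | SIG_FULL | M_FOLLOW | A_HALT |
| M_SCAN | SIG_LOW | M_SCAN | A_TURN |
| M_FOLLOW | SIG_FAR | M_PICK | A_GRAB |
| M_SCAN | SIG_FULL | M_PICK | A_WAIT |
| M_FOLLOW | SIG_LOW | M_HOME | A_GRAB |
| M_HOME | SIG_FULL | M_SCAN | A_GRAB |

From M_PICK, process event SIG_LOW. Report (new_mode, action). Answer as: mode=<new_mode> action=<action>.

current mode = M_PICK; filter table to that mode:
  (M_PICK, SIG_LOW) → (M_FOLLOW, A_TURN)  ← event matches
  (M_PICK, SIG_FAR) → (M_HOME, A_WAIT)
  (M_PICK, SIG_FULL) → (M_FOLLOW, A_HALT)
event = SIG_LOW selects (M_FOLLOW, A_TURN)

mode=M_FOLLOW action=A_TURN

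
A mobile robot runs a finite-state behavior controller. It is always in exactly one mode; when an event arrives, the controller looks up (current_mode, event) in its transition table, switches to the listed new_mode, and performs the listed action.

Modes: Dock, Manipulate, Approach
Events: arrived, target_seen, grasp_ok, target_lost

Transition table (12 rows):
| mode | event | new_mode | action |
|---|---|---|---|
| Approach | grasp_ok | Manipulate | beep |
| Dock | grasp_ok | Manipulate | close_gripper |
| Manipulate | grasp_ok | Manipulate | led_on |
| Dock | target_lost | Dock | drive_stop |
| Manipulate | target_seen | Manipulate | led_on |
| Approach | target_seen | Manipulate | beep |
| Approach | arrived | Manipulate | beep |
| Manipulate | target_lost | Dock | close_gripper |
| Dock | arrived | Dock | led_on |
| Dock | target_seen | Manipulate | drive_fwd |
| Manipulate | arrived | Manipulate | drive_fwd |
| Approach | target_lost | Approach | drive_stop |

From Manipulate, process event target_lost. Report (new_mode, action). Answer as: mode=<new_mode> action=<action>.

current mode = Manipulate; filter table to that mode:
  (Manipulate, grasp_ok) → (Manipulate, led_on)
  (Manipulate, target_seen) → (Manipulate, led_on)
  (Manipulate, target_lost) → (Dock, close_gripper)  ← event matches
  (Manipulate, arrived) → (Manipulate, drive_fwd)
event = target_lost selects (Dock, close_gripper)

mode=Dock action=close_gripper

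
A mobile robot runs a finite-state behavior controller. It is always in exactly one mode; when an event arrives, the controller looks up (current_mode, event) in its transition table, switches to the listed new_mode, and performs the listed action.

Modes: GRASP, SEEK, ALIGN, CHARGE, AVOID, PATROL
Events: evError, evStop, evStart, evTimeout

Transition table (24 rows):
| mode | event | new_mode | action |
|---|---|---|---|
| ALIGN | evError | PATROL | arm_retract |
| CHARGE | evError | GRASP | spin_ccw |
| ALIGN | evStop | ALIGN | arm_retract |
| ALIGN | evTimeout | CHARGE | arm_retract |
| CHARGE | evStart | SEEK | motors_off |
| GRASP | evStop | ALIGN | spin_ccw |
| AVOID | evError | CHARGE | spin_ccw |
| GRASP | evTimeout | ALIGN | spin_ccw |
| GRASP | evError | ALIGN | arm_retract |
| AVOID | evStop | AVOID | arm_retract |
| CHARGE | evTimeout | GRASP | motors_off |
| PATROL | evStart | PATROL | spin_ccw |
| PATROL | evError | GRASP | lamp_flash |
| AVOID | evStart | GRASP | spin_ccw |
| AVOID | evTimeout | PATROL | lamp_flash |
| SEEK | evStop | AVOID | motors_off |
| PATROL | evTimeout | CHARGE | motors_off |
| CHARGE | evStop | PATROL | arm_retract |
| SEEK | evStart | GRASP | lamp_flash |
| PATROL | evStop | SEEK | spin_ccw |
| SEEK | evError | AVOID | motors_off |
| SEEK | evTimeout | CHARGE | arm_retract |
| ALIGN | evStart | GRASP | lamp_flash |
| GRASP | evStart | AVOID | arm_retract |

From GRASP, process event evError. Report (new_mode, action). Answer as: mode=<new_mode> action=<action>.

current mode = GRASP; filter table to that mode:
  (GRASP, evStop) → (ALIGN, spin_ccw)
  (GRASP, evTimeout) → (ALIGN, spin_ccw)
  (GRASP, evError) → (ALIGN, arm_retract)  ← event matches
  (GRASP, evStart) → (AVOID, arm_retract)
event = evError selects (ALIGN, arm_retract)

mode=ALIGN action=arm_retract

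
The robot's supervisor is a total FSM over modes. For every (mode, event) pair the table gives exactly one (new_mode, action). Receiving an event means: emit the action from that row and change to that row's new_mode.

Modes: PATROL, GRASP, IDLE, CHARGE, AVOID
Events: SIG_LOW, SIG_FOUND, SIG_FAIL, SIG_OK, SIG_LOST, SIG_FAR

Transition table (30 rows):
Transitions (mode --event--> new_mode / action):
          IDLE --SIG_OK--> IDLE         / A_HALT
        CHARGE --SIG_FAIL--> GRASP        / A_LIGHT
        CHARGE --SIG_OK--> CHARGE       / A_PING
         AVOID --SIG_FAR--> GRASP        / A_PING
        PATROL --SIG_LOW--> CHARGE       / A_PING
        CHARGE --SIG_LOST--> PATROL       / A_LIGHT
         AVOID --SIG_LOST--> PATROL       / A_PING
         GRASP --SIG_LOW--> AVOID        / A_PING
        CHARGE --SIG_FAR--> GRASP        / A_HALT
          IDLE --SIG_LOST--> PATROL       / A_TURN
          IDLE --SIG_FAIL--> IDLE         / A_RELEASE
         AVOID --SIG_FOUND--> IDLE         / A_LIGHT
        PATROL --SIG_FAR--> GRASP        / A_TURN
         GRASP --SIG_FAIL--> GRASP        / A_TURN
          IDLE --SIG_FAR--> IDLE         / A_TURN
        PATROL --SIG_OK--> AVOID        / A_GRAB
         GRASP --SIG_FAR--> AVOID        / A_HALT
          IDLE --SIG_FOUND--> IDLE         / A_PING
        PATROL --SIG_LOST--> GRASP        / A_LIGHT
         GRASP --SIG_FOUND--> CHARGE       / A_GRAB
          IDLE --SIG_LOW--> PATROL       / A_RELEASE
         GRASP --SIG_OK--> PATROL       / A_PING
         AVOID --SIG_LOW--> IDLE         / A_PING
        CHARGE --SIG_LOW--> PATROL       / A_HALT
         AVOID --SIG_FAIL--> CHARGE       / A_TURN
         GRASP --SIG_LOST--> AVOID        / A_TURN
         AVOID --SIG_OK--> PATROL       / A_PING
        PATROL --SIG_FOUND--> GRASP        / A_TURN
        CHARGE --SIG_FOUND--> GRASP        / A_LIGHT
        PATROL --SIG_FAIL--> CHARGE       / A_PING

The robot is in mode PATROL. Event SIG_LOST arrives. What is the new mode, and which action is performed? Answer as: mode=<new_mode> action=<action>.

current mode = PATROL; filter table to that mode:
  (PATROL, SIG_LOW) → (CHARGE, A_PING)
  (PATROL, SIG_FAR) → (GRASP, A_TURN)
  (PATROL, SIG_OK) → (AVOID, A_GRAB)
  (PATROL, SIG_LOST) → (GRASP, A_LIGHT)  ← event matches
  (PATROL, SIG_FOUND) → (GRASP, A_TURN)
  (PATROL, SIG_FAIL) → (CHARGE, A_PING)
event = SIG_LOST selects (GRASP, A_LIGHT)

mode=GRASP action=A_LIGHT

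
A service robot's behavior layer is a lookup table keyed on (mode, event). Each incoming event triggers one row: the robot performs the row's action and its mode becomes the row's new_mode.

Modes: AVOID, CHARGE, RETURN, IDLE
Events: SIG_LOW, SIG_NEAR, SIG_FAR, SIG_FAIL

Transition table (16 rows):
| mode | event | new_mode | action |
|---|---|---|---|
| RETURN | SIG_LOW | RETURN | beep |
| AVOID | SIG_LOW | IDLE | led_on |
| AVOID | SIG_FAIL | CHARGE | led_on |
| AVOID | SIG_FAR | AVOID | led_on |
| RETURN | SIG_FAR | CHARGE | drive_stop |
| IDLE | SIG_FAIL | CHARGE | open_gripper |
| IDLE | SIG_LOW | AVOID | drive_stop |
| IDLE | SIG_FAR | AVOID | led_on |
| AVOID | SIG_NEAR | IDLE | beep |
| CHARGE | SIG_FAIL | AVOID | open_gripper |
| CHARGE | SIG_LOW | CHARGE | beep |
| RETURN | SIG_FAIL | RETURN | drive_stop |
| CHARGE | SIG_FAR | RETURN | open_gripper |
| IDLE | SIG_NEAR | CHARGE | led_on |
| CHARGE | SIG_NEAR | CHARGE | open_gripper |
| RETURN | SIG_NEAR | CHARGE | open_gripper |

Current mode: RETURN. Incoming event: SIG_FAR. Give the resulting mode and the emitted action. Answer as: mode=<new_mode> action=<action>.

mode=CHARGE action=drive_stop

current mode = RETURN; filter table to that mode:
  (RETURN, SIG_LOW) → (RETURN, beep)
  (RETURN, SIG_FAR) → (CHARGE, drive_stop)  ← event matches
  (RETURN, SIG_FAIL) → (RETURN, drive_stop)
  (RETURN, SIG_NEAR) → (CHARGE, open_gripper)
event = SIG_FAR selects (CHARGE, drive_stop)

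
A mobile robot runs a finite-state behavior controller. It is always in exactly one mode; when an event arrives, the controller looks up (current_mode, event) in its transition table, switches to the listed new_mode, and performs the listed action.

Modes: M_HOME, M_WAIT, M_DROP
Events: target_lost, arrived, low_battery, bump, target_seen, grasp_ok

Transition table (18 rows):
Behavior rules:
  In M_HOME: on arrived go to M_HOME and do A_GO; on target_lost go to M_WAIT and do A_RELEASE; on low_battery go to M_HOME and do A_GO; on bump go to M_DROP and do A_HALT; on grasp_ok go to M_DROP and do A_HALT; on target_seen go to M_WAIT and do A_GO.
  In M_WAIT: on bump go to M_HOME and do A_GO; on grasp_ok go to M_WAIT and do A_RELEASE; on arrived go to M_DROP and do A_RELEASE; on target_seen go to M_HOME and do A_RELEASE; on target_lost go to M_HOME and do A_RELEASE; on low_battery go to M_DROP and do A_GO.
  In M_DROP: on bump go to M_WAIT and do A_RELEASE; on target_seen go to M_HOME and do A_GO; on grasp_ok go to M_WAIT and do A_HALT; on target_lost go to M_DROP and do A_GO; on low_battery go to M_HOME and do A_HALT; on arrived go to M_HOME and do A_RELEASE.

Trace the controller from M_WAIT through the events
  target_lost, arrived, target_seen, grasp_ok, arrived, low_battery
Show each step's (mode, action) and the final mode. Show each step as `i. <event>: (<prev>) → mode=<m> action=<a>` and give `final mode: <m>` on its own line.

final mode: M_HOME

1. target_lost: (M_WAIT) → mode=M_HOME action=A_RELEASE
2. arrived: (M_HOME) → mode=M_HOME action=A_GO
3. target_seen: (M_HOME) → mode=M_WAIT action=A_GO
4. grasp_ok: (M_WAIT) → mode=M_WAIT action=A_RELEASE
5. arrived: (M_WAIT) → mode=M_DROP action=A_RELEASE
6. low_battery: (M_DROP) → mode=M_HOME action=A_HALT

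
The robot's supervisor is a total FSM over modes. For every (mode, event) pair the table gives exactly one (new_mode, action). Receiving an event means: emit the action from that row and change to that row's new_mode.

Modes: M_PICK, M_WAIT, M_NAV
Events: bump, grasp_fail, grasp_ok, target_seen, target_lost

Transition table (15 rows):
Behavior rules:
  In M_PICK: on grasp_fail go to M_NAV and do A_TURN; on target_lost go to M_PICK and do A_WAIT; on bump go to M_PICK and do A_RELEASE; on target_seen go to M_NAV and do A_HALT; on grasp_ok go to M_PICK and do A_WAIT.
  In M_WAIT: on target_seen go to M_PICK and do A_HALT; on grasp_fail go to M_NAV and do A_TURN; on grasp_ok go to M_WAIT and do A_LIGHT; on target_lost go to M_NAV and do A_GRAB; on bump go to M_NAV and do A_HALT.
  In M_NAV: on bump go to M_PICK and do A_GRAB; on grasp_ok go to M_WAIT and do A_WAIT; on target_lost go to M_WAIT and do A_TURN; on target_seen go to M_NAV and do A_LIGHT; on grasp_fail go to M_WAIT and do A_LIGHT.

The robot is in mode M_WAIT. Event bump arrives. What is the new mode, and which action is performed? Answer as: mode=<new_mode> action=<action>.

current mode = M_WAIT; filter table to that mode:
  (M_WAIT, target_seen) → (M_PICK, A_HALT)
  (M_WAIT, grasp_fail) → (M_NAV, A_TURN)
  (M_WAIT, grasp_ok) → (M_WAIT, A_LIGHT)
  (M_WAIT, target_lost) → (M_NAV, A_GRAB)
  (M_WAIT, bump) → (M_NAV, A_HALT)  ← event matches
event = bump selects (M_NAV, A_HALT)

mode=M_NAV action=A_HALT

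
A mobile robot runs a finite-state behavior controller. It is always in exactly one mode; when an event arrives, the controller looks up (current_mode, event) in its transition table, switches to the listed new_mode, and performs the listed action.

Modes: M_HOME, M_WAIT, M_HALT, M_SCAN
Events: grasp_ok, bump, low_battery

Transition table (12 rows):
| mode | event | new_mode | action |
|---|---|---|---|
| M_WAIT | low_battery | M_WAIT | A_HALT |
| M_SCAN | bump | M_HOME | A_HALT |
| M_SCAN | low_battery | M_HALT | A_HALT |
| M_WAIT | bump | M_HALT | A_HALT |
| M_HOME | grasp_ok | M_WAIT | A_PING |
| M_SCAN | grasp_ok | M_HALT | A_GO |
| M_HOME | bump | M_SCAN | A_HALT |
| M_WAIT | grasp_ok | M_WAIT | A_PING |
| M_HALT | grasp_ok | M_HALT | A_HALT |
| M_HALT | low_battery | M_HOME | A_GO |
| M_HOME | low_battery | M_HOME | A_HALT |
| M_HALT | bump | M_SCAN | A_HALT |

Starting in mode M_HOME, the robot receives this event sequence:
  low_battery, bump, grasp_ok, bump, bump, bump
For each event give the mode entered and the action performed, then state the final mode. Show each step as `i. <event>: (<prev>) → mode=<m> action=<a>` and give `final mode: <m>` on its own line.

1. low_battery: (M_HOME) → mode=M_HOME action=A_HALT
2. bump: (M_HOME) → mode=M_SCAN action=A_HALT
3. grasp_ok: (M_SCAN) → mode=M_HALT action=A_GO
4. bump: (M_HALT) → mode=M_SCAN action=A_HALT
5. bump: (M_SCAN) → mode=M_HOME action=A_HALT
6. bump: (M_HOME) → mode=M_SCAN action=A_HALT

final mode: M_SCAN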